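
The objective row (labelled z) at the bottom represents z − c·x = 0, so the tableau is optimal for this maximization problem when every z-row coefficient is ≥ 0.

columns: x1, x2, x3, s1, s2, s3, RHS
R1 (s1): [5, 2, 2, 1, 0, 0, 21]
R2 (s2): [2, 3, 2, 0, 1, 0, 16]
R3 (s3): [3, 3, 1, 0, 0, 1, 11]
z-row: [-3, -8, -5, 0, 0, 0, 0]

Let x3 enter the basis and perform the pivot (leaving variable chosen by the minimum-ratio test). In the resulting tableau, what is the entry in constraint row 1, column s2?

Ratio test on column x3 — row 1: 21/2 = 21/2; row 2: 16/2 = 8; row 3: 11/1 = 11. Minimum is 8 at row 2 (s2 leaves); pivot element 2.
Divide row 2 by 2; eliminate column x3 from the other rows.
Row 1 update in column s2: 0 − 2·(1/2) = -1.

-1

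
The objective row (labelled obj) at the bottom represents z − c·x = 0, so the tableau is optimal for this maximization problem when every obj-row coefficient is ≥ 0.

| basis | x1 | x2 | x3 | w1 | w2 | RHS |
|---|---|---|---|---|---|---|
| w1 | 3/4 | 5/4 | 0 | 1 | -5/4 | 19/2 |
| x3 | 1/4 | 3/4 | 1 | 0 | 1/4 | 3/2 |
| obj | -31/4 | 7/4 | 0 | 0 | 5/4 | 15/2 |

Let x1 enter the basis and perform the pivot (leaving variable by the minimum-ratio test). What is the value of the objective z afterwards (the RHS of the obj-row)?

54

Ratio test on column x1 — row 1: (19/2)/(3/4) = 38/3; row 2: (3/2)/(1/4) = 6. Minimum is 6 at row 2 (x3 leaves); pivot element 1/4.
Pivot on row 2; the obj-row RHS becomes 15/2 − (-31/4)·6 = 54.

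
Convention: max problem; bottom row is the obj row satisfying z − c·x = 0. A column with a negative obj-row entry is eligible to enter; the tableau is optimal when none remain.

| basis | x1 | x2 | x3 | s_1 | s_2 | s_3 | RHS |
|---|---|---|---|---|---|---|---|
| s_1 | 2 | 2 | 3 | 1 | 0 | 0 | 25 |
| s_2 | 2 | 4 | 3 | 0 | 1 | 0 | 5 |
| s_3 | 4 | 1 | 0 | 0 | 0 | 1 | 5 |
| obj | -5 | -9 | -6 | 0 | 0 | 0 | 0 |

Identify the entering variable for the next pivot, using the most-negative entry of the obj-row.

Negative obj-row entries: x1: -5, x2: -9, x3: -6.
The most negative is -9 in column x2, so x2 enters.

x2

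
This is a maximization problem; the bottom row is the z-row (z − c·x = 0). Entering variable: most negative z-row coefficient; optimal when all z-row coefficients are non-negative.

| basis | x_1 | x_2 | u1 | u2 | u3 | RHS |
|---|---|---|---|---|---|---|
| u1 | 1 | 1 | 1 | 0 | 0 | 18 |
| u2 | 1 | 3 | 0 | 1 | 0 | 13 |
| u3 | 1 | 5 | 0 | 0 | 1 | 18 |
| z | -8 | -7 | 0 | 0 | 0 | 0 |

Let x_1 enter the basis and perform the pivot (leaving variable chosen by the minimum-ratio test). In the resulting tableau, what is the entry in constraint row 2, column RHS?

Ratio test on column x_1 — row 1: 18/1 = 18; row 2: 13/1 = 13; row 3: 18/1 = 18. Minimum is 13 at row 2 (u2 leaves); pivot element 1.
Divide row 2 by 1; eliminate column x_1 from the other rows.
In the new row 2, the RHS entry is the old entry divided by the pivot: 13/1 = 13.

13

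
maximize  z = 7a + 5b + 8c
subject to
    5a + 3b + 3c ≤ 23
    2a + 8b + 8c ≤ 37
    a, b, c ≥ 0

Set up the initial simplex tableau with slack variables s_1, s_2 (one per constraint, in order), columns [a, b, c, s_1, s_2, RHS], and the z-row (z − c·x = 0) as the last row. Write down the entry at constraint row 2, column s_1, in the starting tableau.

Slack s_1 belongs to constraint 1; its column is the unit vector e_1, so the entry in row 2 is 0.

0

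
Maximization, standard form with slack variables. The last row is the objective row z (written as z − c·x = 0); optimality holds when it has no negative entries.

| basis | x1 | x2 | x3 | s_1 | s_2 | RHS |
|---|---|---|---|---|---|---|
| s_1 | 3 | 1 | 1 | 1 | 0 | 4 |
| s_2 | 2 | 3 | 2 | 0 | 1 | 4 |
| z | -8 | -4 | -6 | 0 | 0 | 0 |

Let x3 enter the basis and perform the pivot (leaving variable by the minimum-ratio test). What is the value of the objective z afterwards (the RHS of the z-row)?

12

Ratio test on column x3 — row 1: 4/1 = 4; row 2: 4/2 = 2. Minimum is 2 at row 2 (s_2 leaves); pivot element 2.
Pivot on row 2; the z-row RHS becomes 0 − (-6)·2 = 12.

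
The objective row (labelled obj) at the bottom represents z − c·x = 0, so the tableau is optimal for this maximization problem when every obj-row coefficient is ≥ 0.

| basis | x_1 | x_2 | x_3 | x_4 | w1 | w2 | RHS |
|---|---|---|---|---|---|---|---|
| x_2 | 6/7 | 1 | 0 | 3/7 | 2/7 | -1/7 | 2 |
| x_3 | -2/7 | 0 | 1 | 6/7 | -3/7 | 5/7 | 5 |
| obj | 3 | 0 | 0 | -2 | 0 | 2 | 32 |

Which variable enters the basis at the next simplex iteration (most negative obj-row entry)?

x_4

Negative obj-row entries: x_4: -2.
The most negative is -2 in column x_4, so x_4 enters.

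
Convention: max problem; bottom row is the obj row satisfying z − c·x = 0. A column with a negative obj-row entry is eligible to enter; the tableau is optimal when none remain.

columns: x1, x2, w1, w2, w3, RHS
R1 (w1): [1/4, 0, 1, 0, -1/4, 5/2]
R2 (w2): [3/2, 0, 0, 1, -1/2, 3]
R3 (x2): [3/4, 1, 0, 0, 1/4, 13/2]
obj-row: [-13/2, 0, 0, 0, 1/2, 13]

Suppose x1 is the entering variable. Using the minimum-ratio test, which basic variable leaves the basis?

Column x1 entries and ratios — w1: (5/2)/(1/4) = 10; w2: 3/(3/2) = 2; x2: (13/2)/(3/4) = 26/3.
Smallest ratio is 2 in the row of w2, so w2 leaves.

w2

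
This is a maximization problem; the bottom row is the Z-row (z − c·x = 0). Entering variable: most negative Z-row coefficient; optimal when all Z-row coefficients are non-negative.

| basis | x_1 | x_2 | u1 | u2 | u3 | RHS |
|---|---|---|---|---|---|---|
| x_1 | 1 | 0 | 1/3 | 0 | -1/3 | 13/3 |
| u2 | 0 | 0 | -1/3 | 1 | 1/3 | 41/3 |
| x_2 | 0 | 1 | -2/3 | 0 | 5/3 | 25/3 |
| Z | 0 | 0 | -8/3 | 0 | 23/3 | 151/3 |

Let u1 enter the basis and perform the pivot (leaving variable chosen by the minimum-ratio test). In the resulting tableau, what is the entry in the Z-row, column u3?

5

Ratio test on column u1 — row 1: (13/3)/(1/3) = 13; row 2: entry -1/3 ≤ 0; row 3: entry -2/3 ≤ 0. Minimum is 13 at row 1 (x_1 leaves); pivot element 1/3.
Divide row 1 by 1/3; eliminate column u1 from the other rows.
Z-row update in column u3: 23/3 − (-8/3)·(-1) = 5.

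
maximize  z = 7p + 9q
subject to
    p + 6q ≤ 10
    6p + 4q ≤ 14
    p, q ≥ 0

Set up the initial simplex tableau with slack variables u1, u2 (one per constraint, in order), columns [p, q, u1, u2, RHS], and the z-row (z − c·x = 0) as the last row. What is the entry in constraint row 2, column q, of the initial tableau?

4

Constraint 2 has coefficient 4 on q.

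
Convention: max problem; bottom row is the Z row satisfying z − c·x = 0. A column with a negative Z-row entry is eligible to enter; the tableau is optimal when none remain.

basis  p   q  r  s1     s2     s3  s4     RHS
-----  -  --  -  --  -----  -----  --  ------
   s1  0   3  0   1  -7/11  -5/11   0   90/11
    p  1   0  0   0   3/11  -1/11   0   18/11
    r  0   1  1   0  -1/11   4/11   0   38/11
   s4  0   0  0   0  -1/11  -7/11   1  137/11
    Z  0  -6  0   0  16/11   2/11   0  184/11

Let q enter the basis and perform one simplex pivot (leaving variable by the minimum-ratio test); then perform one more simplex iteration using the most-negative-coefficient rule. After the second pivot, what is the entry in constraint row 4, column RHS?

Ratio test on column q — row 1: (90/11)/3 = 30/11; row 2: entry 0 ≤ 0; row 3: (38/11)/1 = 38/11; row 4: entry 0 ≤ 0. Minimum is 30/11 at row 1 (s1 leaves); pivot element 3.
Divide row 1 by 3; eliminate column q from the other rows.
Second iteration: most negative Z-row entry is -8/11 in column s3, so s3 enters.
Ratio test on column s3 — row 1: entry -5/33 ≤ 0; row 2: entry -1/11 ≤ 0; row 3: (8/11)/(17/33) = 24/17; row 4: entry -7/11 ≤ 0. Minimum is 24/17 at row 3 (r leaves); pivot element 17/33.
Divide row 3 by 17/33; eliminate column s3 from the other rows.
After both pivots, the entry at constraint row 4, column RHS is 227/17.

227/17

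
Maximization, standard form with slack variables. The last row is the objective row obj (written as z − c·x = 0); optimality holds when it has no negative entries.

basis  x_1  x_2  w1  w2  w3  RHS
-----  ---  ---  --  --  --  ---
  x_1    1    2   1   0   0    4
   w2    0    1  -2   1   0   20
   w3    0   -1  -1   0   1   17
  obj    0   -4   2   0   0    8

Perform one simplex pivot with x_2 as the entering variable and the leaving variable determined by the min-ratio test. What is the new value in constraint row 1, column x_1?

Ratio test on column x_2 — row 1: 4/2 = 2; row 2: 20/1 = 20; row 3: entry -1 ≤ 0. Minimum is 2 at row 1 (x_1 leaves); pivot element 2.
Divide row 1 by 2; eliminate column x_2 from the other rows.
In the new row 1, the x_1 entry is the old entry divided by the pivot: 1/2 = 1/2.

1/2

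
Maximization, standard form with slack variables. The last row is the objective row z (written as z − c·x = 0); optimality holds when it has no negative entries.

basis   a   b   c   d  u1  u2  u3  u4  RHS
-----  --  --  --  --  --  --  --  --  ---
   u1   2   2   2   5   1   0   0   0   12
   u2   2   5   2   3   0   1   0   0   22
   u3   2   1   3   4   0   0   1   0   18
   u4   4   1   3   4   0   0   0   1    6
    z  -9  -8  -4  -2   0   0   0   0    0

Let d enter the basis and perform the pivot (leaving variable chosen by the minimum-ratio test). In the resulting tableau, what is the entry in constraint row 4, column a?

1

Ratio test on column d — row 1: 12/5 = 12/5; row 2: 22/3 = 22/3; row 3: 18/4 = 9/2; row 4: 6/4 = 3/2. Minimum is 3/2 at row 4 (u4 leaves); pivot element 4.
Divide row 4 by 4; eliminate column d from the other rows.
In the new row 4, the a entry is the old entry divided by the pivot: 4/4 = 1.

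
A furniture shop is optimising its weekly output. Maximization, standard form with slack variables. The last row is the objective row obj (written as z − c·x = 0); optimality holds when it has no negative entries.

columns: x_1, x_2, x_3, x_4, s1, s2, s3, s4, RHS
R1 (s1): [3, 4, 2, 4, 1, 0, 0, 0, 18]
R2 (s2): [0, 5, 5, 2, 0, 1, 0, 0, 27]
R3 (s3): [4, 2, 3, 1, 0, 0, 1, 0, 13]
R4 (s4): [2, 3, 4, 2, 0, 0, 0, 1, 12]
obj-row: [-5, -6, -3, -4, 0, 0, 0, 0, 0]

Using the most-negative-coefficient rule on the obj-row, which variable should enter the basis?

x_2

Negative obj-row entries: x_1: -5, x_2: -6, x_3: -3, x_4: -4.
The most negative is -6 in column x_2, so x_2 enters.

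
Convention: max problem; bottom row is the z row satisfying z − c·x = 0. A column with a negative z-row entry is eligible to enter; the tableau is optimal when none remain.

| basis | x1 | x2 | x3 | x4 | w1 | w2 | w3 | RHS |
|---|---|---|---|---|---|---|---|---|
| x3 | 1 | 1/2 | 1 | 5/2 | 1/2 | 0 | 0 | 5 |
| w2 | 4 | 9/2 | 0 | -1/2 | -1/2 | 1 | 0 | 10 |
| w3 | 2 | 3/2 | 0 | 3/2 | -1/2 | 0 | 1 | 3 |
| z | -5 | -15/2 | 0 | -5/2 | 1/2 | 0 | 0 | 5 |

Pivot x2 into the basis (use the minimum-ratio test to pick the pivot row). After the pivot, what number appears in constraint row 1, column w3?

-1/3

Ratio test on column x2 — row 1: 5/(1/2) = 10; row 2: 10/(9/2) = 20/9; row 3: 3/(3/2) = 2. Minimum is 2 at row 3 (w3 leaves); pivot element 3/2.
Divide row 3 by 3/2; eliminate column x2 from the other rows.
Row 1 update in column w3: 0 − (1/2)·(2/3) = -1/3.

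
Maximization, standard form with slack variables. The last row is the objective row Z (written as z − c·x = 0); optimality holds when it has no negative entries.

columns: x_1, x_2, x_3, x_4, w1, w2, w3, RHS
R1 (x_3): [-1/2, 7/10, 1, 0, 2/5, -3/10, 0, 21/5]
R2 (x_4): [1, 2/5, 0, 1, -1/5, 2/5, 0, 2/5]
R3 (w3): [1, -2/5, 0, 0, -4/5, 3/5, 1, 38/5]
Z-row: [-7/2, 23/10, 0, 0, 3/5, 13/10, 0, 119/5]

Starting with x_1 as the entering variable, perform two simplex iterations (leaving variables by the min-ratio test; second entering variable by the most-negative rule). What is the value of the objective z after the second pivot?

Ratio test on column x_1 — row 1: entry -1/2 ≤ 0; row 2: (2/5)/1 = 2/5; row 3: (38/5)/1 = 38/5. Minimum is 2/5 at row 2 (x_4 leaves); pivot element 1.
Pivot on row 2; the Z-row RHS becomes 119/5 − (-7/2)·(2/5) = 126/5.
Next entering variable (most negative Z-row entry -1/10): w1.
Ratio test on column w1 — row 1: (22/5)/(3/10) = 44/3; row 2: entry -1/5 ≤ 0; row 3: entry -3/5 ≤ 0. Minimum is 44/3 at row 1 (x_3 leaves); pivot element 3/10.
After the second pivot the Z-row RHS is 126/5 − (-1/10)·(44/3) = 80/3.

80/3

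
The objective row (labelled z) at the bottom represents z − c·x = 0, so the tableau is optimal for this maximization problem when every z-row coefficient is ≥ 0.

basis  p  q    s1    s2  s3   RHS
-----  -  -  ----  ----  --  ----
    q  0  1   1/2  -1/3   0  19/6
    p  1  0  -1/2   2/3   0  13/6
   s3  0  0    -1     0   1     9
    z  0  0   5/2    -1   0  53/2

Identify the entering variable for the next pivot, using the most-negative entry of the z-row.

Negative z-row entries: s2: -1.
The most negative is -1 in column s2, so s2 enters.

s2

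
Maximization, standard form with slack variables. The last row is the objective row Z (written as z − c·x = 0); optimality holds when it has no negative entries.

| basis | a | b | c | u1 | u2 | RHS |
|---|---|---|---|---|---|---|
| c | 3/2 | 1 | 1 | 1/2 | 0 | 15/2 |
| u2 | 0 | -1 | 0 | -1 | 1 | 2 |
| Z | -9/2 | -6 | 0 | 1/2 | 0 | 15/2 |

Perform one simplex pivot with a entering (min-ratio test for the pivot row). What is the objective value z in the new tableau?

Ratio test on column a — row 1: (15/2)/(3/2) = 5; row 2: entry 0 ≤ 0. Minimum is 5 at row 1 (c leaves); pivot element 3/2.
Pivot on row 1; the Z-row RHS becomes 15/2 − (-9/2)·5 = 30.

30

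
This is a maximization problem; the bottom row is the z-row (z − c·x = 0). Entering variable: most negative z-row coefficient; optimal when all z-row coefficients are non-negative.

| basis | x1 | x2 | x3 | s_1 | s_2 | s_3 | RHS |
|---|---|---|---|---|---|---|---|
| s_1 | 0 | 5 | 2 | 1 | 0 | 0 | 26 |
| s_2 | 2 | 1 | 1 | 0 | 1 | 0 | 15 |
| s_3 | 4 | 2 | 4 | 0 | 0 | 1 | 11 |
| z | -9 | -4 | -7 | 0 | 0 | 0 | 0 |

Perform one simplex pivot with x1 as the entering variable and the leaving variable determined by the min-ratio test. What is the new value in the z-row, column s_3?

9/4

Ratio test on column x1 — row 1: entry 0 ≤ 0; row 2: 15/2 = 15/2; row 3: 11/4 = 11/4. Minimum is 11/4 at row 3 (s_3 leaves); pivot element 4.
Divide row 3 by 4; eliminate column x1 from the other rows.
z-row update in column s_3: 0 − (-9)·(1/4) = 9/4.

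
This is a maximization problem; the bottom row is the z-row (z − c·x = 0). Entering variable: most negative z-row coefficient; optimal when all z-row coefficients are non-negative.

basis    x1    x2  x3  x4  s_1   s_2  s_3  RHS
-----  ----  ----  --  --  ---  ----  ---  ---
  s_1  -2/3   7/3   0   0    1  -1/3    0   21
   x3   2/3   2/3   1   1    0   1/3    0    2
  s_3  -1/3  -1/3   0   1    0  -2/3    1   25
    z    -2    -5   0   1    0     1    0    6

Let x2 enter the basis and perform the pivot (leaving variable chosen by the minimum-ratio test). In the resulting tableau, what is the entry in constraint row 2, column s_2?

1/2

Ratio test on column x2 — row 1: 21/(7/3) = 9; row 2: 2/(2/3) = 3; row 3: entry -1/3 ≤ 0. Minimum is 3 at row 2 (x3 leaves); pivot element 2/3.
Divide row 2 by 2/3; eliminate column x2 from the other rows.
In the new row 2, the s_2 entry is the old entry divided by the pivot: (1/3)/(2/3) = 1/2.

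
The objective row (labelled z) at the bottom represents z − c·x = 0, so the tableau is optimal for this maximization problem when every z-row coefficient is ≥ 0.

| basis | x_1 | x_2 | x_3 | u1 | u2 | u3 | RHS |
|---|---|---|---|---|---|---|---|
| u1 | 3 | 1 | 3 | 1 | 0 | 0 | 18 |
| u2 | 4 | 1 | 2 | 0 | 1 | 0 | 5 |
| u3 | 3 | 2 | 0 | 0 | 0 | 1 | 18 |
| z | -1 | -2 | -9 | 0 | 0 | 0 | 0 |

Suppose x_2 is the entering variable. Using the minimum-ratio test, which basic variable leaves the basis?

Column x_2 entries and ratios — u1: 18/1 = 18; u2: 5/1 = 5; u3: 18/2 = 9.
Smallest ratio is 5 in the row of u2, so u2 leaves.

u2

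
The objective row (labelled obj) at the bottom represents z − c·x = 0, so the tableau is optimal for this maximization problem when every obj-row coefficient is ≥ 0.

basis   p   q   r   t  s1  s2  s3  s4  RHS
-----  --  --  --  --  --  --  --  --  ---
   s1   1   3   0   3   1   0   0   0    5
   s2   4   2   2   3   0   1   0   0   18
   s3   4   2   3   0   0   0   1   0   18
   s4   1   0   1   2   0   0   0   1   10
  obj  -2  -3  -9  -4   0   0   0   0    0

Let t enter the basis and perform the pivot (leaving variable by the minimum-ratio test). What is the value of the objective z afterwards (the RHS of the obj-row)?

Ratio test on column t — row 1: 5/3 = 5/3; row 2: 18/3 = 6; row 3: entry 0 ≤ 0; row 4: 10/2 = 5. Minimum is 5/3 at row 1 (s1 leaves); pivot element 3.
Pivot on row 1; the obj-row RHS becomes 0 − (-4)·(5/3) = 20/3.

20/3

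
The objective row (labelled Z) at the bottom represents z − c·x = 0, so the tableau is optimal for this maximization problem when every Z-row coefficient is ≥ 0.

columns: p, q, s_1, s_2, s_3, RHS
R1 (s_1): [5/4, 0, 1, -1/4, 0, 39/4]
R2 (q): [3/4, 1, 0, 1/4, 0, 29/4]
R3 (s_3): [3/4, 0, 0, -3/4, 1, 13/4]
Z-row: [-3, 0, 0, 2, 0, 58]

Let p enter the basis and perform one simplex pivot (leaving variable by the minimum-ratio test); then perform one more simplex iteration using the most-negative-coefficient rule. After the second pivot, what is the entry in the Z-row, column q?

Ratio test on column p — row 1: (39/4)/(5/4) = 39/5; row 2: (29/4)/(3/4) = 29/3; row 3: (13/4)/(3/4) = 13/3. Minimum is 13/3 at row 3 (s_3 leaves); pivot element 3/4.
Divide row 3 by 3/4; eliminate column p from the other rows.
Second iteration: most negative Z-row entry is -1 in column s_2, so s_2 enters.
Ratio test on column s_2 — row 1: (13/3)/1 = 13/3; row 2: 4/1 = 4; row 3: entry -1 ≤ 0. Minimum is 4 at row 2 (q leaves); pivot element 1.
Divide row 2 by 1; eliminate column s_2 from the other rows.
After both pivots, the entry at the Z-row, column q is 1.

1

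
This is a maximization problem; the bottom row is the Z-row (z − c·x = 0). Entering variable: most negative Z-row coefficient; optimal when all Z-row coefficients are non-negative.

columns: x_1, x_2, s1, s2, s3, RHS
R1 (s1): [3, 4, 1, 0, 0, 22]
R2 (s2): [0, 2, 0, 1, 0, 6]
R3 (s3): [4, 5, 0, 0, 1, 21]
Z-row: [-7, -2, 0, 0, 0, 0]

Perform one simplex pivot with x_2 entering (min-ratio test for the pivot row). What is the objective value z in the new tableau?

6

Ratio test on column x_2 — row 1: 22/4 = 11/2; row 2: 6/2 = 3; row 3: 21/5 = 21/5. Minimum is 3 at row 2 (s2 leaves); pivot element 2.
Pivot on row 2; the Z-row RHS becomes 0 − (-2)·3 = 6.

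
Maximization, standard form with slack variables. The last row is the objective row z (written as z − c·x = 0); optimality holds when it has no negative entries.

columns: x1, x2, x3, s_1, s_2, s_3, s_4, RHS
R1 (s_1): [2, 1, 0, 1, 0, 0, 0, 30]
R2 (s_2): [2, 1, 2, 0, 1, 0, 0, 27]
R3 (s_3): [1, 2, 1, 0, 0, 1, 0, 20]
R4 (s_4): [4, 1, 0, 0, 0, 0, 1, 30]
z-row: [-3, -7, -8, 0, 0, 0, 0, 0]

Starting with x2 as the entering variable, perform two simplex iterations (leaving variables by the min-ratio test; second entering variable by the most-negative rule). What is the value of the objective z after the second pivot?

121

Ratio test on column x2 — row 1: 30/1 = 30; row 2: 27/1 = 27; row 3: 20/2 = 10; row 4: 30/1 = 30. Minimum is 10 at row 3 (s_3 leaves); pivot element 2.
Pivot on row 3; the z-row RHS becomes 0 − (-7)·10 = 70.
Next entering variable (most negative z-row entry -9/2): x3.
Ratio test on column x3 — row 1: entry -1/2 ≤ 0; row 2: 17/(3/2) = 34/3; row 3: 10/(1/2) = 20; row 4: entry -1/2 ≤ 0. Minimum is 34/3 at row 2 (s_2 leaves); pivot element 3/2.
After the second pivot the z-row RHS is 70 − (-9/2)·(34/3) = 121.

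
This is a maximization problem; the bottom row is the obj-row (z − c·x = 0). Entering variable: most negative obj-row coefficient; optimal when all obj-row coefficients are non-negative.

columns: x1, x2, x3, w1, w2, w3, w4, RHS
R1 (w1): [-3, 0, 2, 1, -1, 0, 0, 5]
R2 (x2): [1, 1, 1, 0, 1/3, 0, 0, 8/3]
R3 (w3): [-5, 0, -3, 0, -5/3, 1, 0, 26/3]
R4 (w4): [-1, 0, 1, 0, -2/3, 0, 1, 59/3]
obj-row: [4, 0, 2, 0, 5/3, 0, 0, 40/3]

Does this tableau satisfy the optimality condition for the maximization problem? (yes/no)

Every obj-row coefficient is ≥ 0, so the tableau is optimal.

yes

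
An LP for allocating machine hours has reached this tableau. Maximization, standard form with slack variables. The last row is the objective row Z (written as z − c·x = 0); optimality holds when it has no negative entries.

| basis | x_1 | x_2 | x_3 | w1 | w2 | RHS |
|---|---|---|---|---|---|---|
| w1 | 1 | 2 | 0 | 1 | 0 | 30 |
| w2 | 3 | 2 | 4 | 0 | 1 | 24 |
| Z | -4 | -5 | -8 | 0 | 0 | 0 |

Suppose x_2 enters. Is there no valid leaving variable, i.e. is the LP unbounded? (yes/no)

no

Column x_2 has positive entries in row(s) 1, 2, so the ratio test bounds it — not unbounded.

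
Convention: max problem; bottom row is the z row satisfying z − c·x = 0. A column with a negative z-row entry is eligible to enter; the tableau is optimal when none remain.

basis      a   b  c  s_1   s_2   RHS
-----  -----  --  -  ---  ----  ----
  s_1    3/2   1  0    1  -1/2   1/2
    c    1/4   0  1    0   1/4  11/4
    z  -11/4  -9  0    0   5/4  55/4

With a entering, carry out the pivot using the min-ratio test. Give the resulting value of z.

44/3

Ratio test on column a — row 1: (1/2)/(3/2) = 1/3; row 2: (11/4)/(1/4) = 11. Minimum is 1/3 at row 1 (s_1 leaves); pivot element 3/2.
Pivot on row 1; the z-row RHS becomes 55/4 − (-11/4)·(1/3) = 44/3.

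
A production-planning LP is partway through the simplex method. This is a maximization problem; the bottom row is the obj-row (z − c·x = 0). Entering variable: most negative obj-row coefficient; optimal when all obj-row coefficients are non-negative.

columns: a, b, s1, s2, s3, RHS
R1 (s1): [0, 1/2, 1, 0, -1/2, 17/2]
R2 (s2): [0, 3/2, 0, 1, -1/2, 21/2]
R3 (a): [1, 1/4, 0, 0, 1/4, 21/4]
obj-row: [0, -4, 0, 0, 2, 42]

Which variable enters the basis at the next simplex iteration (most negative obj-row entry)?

Negative obj-row entries: b: -4.
The most negative is -4 in column b, so b enters.

b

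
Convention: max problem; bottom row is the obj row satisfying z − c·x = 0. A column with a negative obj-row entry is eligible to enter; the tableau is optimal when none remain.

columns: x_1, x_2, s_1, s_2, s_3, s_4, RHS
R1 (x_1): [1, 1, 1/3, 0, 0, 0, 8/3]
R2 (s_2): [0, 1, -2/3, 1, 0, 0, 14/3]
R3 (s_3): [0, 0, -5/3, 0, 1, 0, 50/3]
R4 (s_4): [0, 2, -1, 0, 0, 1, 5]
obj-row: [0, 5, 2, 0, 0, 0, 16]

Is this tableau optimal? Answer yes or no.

Every obj-row coefficient is ≥ 0, so the tableau is optimal.

yes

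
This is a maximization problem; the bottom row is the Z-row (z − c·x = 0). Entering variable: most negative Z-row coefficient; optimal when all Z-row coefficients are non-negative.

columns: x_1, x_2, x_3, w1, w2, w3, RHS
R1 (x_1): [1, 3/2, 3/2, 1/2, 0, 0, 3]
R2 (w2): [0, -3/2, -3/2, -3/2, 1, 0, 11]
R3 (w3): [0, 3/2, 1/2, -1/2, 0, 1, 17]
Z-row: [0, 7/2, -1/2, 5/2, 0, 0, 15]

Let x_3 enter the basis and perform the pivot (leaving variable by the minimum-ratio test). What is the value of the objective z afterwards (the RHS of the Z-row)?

Ratio test on column x_3 — row 1: 3/(3/2) = 2; row 2: entry -3/2 ≤ 0; row 3: 17/(1/2) = 34. Minimum is 2 at row 1 (x_1 leaves); pivot element 3/2.
Pivot on row 1; the Z-row RHS becomes 15 − (-1/2)·2 = 16.

16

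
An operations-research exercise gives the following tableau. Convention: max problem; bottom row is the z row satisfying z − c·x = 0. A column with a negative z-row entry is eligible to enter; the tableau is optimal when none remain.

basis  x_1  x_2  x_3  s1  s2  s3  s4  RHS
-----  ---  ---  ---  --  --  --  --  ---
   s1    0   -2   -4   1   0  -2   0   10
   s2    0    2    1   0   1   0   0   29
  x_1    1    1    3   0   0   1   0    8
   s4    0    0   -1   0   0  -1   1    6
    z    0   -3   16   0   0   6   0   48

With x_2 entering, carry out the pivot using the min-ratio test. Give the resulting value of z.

72

Ratio test on column x_2 — row 1: entry -2 ≤ 0; row 2: 29/2 = 29/2; row 3: 8/1 = 8; row 4: entry 0 ≤ 0. Minimum is 8 at row 3 (x_1 leaves); pivot element 1.
Pivot on row 3; the z-row RHS becomes 48 − (-3)·8 = 72.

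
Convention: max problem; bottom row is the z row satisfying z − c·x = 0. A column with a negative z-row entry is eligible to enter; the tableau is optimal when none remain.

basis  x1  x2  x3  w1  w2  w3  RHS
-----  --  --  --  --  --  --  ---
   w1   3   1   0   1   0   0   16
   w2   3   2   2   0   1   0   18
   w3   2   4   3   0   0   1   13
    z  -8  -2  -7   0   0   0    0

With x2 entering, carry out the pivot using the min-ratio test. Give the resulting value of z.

Ratio test on column x2 — row 1: 16/1 = 16; row 2: 18/2 = 9; row 3: 13/4 = 13/4. Minimum is 13/4 at row 3 (w3 leaves); pivot element 4.
Pivot on row 3; the z-row RHS becomes 0 − (-2)·(13/4) = 13/2.

13/2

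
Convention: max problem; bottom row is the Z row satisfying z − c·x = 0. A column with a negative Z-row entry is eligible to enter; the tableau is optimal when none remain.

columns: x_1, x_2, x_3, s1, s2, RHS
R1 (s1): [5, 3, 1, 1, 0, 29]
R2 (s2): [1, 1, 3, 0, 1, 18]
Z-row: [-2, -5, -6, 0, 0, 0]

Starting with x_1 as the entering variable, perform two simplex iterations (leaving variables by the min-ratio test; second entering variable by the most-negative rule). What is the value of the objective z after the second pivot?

36

Ratio test on column x_1 — row 1: 29/5 = 29/5; row 2: 18/1 = 18. Minimum is 29/5 at row 1 (s1 leaves); pivot element 5.
Pivot on row 1; the Z-row RHS becomes 0 − (-2)·(29/5) = 58/5.
Next entering variable (most negative Z-row entry -28/5): x_3.
Ratio test on column x_3 — row 1: (29/5)/(1/5) = 29; row 2: (61/5)/(14/5) = 61/14. Minimum is 61/14 at row 2 (s2 leaves); pivot element 14/5.
After the second pivot the Z-row RHS is 58/5 − (-28/5)·(61/14) = 36.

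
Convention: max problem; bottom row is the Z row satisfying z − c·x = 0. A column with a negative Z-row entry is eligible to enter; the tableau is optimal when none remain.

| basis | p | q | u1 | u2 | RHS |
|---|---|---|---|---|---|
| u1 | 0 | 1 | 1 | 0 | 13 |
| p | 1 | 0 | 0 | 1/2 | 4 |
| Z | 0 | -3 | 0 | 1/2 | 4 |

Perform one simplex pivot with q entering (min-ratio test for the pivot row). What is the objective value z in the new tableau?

Ratio test on column q — row 1: 13/1 = 13; row 2: entry 0 ≤ 0. Minimum is 13 at row 1 (u1 leaves); pivot element 1.
Pivot on row 1; the Z-row RHS becomes 4 − (-3)·13 = 43.

43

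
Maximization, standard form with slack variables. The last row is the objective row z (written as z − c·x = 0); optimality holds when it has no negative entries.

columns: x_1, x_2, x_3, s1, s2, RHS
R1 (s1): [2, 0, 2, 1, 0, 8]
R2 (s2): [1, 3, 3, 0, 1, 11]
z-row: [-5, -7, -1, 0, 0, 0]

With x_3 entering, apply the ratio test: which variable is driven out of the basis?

Column x_3 entries and ratios — s1: 8/2 = 4; s2: 11/3 = 11/3.
Smallest ratio is 11/3 in the row of s2, so s2 leaves.

s2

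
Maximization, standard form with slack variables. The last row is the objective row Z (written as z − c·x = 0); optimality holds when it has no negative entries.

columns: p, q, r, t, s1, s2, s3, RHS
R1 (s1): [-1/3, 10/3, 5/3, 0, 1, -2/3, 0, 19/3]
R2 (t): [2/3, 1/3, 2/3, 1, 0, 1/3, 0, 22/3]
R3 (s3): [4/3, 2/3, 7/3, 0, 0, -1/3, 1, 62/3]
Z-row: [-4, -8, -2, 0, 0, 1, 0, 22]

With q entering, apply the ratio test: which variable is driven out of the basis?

Column q entries and ratios — s1: (19/3)/(10/3) = 19/10; t: (22/3)/(1/3) = 22; s3: (62/3)/(2/3) = 31.
Smallest ratio is 19/10 in the row of s1, so s1 leaves.

s1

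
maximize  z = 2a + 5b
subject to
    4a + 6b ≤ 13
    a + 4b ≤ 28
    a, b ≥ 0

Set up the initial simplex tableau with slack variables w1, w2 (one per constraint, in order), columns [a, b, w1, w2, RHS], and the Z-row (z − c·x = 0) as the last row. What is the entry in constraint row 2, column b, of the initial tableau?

4

Constraint 2 has coefficient 4 on b.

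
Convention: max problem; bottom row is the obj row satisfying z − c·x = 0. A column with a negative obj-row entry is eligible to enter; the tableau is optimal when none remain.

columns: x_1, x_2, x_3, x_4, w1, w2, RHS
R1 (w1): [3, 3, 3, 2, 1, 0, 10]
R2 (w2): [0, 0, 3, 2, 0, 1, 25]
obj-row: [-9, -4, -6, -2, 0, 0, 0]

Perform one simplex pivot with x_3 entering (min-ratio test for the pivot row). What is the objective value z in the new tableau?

Ratio test on column x_3 — row 1: 10/3 = 10/3; row 2: 25/3 = 25/3. Minimum is 10/3 at row 1 (w1 leaves); pivot element 3.
Pivot on row 1; the obj-row RHS becomes 0 − (-6)·(10/3) = 20.

20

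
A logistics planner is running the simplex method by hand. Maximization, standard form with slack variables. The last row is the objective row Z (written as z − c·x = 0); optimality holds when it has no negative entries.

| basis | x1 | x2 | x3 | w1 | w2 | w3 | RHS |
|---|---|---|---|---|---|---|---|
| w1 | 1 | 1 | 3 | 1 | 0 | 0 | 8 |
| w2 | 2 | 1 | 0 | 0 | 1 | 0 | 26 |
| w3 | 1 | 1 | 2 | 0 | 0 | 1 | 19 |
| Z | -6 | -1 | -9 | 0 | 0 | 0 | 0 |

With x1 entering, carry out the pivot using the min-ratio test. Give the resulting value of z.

48

Ratio test on column x1 — row 1: 8/1 = 8; row 2: 26/2 = 13; row 3: 19/1 = 19. Minimum is 8 at row 1 (w1 leaves); pivot element 1.
Pivot on row 1; the Z-row RHS becomes 0 − (-6)·8 = 48.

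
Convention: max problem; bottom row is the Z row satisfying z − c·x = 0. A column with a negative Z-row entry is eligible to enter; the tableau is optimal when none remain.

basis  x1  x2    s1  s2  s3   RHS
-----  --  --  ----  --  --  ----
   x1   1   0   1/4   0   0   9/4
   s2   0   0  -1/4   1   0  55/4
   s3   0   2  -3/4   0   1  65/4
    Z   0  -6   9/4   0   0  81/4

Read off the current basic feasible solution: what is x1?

9/4

x1 is basic (row 1); its value is the RHS of that row, 9/4.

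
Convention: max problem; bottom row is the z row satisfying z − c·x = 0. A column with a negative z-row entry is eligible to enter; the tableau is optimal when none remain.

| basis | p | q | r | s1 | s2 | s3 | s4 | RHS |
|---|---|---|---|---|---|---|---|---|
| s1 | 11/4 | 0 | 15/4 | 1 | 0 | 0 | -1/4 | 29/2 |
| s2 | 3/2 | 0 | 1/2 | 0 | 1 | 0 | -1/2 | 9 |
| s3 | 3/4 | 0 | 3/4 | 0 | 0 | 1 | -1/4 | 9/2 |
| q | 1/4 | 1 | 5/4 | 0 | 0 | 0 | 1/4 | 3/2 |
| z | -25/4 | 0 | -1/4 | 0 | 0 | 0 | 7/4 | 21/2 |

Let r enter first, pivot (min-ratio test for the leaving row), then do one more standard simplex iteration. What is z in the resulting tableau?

209/5

Ratio test on column r — row 1: (29/2)/(15/4) = 58/15; row 2: 9/(1/2) = 18; row 3: (9/2)/(3/4) = 6; row 4: (3/2)/(5/4) = 6/5. Minimum is 6/5 at row 4 (q leaves); pivot element 5/4.
Pivot on row 4; the z-row RHS becomes 21/2 − (-1/4)·(6/5) = 54/5.
Next entering variable (most negative z-row entry -31/5): p.
Ratio test on column p — row 1: 10/2 = 5; row 2: (42/5)/(7/5) = 6; row 3: (18/5)/(3/5) = 6; row 4: (6/5)/(1/5) = 6. Minimum is 5 at row 1 (s1 leaves); pivot element 2.
After the second pivot the z-row RHS is 54/5 − (-31/5)·5 = 209/5.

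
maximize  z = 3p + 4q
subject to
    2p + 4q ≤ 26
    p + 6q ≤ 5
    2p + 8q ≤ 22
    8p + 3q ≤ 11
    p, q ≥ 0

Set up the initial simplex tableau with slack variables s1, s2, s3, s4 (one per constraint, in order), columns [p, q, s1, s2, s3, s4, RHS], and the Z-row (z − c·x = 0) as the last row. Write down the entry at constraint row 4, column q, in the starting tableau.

Constraint 4 has coefficient 3 on q.

3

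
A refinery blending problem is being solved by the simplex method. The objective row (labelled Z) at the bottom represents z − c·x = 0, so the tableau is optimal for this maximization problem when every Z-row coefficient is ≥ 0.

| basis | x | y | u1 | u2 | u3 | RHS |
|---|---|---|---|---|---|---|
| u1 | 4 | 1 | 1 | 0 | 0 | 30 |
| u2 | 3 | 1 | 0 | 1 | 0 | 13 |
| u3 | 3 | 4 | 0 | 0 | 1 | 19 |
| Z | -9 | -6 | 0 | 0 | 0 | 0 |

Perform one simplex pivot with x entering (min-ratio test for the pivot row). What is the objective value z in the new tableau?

39

Ratio test on column x — row 1: 30/4 = 15/2; row 2: 13/3 = 13/3; row 3: 19/3 = 19/3. Minimum is 13/3 at row 2 (u2 leaves); pivot element 3.
Pivot on row 2; the Z-row RHS becomes 0 − (-9)·(13/3) = 39.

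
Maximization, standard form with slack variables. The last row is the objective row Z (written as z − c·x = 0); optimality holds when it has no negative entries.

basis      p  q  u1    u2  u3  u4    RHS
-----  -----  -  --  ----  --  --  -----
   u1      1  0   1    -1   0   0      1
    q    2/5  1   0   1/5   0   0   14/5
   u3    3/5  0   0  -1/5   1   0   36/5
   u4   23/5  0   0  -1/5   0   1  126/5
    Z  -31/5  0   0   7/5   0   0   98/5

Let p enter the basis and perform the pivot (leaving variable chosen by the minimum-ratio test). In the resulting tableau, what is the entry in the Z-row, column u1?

31/5

Ratio test on column p — row 1: 1/1 = 1; row 2: (14/5)/(2/5) = 7; row 3: (36/5)/(3/5) = 12; row 4: (126/5)/(23/5) = 126/23. Minimum is 1 at row 1 (u1 leaves); pivot element 1.
Divide row 1 by 1; eliminate column p from the other rows.
Z-row update in column u1: 0 − (-31/5)·1 = 31/5.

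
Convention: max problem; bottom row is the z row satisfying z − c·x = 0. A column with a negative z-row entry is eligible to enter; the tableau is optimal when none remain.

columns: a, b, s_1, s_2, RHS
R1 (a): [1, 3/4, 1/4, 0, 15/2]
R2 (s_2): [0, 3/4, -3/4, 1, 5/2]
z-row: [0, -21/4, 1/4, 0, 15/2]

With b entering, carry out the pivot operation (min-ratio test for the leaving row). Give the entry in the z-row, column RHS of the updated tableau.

25

Ratio test on column b — row 1: (15/2)/(3/4) = 10; row 2: (5/2)/(3/4) = 10/3. Minimum is 10/3 at row 2 (s_2 leaves); pivot element 3/4.
Divide row 2 by 3/4; eliminate column b from the other rows.
z-row update in column RHS: 15/2 − (-21/4)·(10/3) = 25.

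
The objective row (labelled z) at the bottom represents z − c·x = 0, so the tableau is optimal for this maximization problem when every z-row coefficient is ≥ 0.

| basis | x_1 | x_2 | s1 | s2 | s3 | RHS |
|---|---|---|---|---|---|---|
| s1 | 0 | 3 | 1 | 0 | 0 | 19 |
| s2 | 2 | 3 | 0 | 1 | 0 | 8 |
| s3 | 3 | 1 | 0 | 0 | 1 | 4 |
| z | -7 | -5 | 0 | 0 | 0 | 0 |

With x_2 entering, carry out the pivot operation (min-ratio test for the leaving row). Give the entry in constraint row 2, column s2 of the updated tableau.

Ratio test on column x_2 — row 1: 19/3 = 19/3; row 2: 8/3 = 8/3; row 3: 4/1 = 4. Minimum is 8/3 at row 2 (s2 leaves); pivot element 3.
Divide row 2 by 3; eliminate column x_2 from the other rows.
In the new row 2, the s2 entry is the old entry divided by the pivot: 1/3 = 1/3.

1/3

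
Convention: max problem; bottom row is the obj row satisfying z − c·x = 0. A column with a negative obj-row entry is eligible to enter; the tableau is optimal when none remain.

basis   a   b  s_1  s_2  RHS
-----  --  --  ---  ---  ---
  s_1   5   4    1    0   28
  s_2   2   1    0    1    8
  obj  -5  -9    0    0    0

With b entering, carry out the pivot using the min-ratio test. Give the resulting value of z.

63

Ratio test on column b — row 1: 28/4 = 7; row 2: 8/1 = 8. Minimum is 7 at row 1 (s_1 leaves); pivot element 4.
Pivot on row 1; the obj-row RHS becomes 0 − (-9)·7 = 63.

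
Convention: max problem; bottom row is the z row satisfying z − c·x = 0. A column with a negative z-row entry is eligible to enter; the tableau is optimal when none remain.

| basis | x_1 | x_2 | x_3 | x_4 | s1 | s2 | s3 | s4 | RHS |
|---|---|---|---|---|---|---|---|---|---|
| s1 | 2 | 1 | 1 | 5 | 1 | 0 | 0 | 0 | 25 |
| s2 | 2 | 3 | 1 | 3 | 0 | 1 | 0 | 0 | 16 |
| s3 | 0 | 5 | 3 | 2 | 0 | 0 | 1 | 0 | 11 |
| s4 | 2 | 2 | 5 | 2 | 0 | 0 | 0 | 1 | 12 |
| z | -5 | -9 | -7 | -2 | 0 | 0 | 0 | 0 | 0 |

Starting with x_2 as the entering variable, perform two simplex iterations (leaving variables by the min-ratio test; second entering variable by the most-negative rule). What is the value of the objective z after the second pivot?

194/5

Ratio test on column x_2 — row 1: 25/1 = 25; row 2: 16/3 = 16/3; row 3: 11/5 = 11/5; row 4: 12/2 = 6. Minimum is 11/5 at row 3 (s3 leaves); pivot element 5.
Pivot on row 3; the z-row RHS becomes 0 − (-9)·(11/5) = 99/5.
Next entering variable (most negative z-row entry -5): x_1.
Ratio test on column x_1 — row 1: (114/5)/2 = 57/5; row 2: (47/5)/2 = 47/10; row 3: entry 0 ≤ 0; row 4: (38/5)/2 = 19/5. Minimum is 19/5 at row 4 (s4 leaves); pivot element 2.
After the second pivot the z-row RHS is 99/5 − (-5)·(19/5) = 194/5.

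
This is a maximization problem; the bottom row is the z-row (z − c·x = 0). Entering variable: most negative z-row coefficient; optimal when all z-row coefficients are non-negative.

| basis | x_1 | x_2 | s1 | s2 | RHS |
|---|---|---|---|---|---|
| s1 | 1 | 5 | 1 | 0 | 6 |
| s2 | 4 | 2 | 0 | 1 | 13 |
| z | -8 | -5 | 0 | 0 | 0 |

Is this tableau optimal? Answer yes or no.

The z-row has a negative entry -8 in column x_1, so it is not optimal.

no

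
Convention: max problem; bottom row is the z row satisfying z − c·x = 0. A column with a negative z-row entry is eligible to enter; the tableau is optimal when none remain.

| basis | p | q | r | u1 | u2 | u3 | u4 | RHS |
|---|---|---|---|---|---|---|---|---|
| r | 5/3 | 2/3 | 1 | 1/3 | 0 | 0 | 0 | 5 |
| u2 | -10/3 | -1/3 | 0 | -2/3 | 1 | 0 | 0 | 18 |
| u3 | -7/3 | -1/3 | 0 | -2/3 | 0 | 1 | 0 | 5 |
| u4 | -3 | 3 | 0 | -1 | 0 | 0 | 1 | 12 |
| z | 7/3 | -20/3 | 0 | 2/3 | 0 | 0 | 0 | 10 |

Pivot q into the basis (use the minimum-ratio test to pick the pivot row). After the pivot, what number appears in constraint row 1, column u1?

Ratio test on column q — row 1: 5/(2/3) = 15/2; row 2: entry -1/3 ≤ 0; row 3: entry -1/3 ≤ 0; row 4: 12/3 = 4. Minimum is 4 at row 4 (u4 leaves); pivot element 3.
Divide row 4 by 3; eliminate column q from the other rows.
Row 1 update in column u1: 1/3 − (2/3)·(-1/3) = 5/9.

5/9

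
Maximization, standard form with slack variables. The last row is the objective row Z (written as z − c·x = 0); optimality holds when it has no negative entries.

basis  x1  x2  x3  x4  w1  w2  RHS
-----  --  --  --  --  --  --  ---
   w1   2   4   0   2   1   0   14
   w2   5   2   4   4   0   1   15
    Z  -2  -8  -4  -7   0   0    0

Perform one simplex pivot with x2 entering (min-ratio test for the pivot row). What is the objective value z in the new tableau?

Ratio test on column x2 — row 1: 14/4 = 7/2; row 2: 15/2 = 15/2. Minimum is 7/2 at row 1 (w1 leaves); pivot element 4.
Pivot on row 1; the Z-row RHS becomes 0 − (-8)·(7/2) = 28.

28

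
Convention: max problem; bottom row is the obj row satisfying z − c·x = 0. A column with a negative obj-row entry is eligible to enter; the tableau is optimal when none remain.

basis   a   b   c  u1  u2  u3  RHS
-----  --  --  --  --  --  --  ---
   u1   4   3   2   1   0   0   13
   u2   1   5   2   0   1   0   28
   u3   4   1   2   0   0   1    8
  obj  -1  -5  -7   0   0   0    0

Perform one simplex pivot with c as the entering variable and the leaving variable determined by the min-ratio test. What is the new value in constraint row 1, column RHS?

5

Ratio test on column c — row 1: 13/2 = 13/2; row 2: 28/2 = 14; row 3: 8/2 = 4. Minimum is 4 at row 3 (u3 leaves); pivot element 2.
Divide row 3 by 2; eliminate column c from the other rows.
Row 1 update in column RHS: 13 − 2·4 = 5.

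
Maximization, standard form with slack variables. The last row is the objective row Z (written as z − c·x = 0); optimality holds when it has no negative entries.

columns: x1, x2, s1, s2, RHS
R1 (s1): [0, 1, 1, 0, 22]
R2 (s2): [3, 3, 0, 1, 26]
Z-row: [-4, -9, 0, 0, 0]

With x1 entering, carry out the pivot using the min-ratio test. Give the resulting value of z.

104/3

Ratio test on column x1 — row 1: entry 0 ≤ 0; row 2: 26/3 = 26/3. Minimum is 26/3 at row 2 (s2 leaves); pivot element 3.
Pivot on row 2; the Z-row RHS becomes 0 − (-4)·(26/3) = 104/3.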